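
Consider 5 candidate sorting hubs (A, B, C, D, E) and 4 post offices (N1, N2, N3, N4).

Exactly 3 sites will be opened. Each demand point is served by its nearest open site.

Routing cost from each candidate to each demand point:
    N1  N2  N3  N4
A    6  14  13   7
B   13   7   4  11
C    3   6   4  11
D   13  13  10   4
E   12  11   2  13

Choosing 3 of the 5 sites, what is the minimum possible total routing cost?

Open {C, D, E}.
  N1→C 3, N2→C 6, N3→E 2, N4→D 4  ⇒ total 15.
Compare {A, C, D}: total 17.
Compare {B, C, D}: total 17.
No size-3 selection does better; minimum is 15.

15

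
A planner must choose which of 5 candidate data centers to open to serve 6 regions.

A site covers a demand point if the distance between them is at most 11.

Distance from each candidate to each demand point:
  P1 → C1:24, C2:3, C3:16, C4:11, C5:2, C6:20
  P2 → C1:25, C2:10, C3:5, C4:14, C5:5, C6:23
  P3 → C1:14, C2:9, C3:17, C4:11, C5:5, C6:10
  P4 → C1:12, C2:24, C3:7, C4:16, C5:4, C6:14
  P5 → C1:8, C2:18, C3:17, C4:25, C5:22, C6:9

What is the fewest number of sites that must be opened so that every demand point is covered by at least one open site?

3

Coverage sets (demand points within 11 of each site):
  P1: {C2, C4, C5}
  P2: {C2, C3, C5}
  P3: {C2, C4, C5, C6}
  P4: {C3, C5}
  P5: {C1, C6}
No 2 sites suffice: every size-2 union leaves at least one demand point uncovered.
But {P1, P2, P5} covers everything, so the minimum is 3.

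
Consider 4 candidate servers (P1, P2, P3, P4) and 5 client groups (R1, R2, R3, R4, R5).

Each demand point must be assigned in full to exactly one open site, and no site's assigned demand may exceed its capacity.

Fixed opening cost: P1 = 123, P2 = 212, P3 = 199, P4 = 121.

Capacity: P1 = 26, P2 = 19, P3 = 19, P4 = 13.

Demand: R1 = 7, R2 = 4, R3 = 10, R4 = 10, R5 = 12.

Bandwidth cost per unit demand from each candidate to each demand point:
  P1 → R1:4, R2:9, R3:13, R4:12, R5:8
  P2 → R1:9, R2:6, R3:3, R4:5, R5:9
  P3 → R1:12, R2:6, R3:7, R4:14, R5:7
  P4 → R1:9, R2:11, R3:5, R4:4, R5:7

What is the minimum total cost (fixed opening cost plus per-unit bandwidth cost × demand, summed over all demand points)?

Open {P1, P2, P4}; cheapest assignment that respects the capacities:
  P1 (cap 26, load 19): R1, R5 — cost 7×4 + 12×8 = 124
  P2 (cap 19, load 14): R2, R3 — cost 4×6 + 10×3 = 54
  P4 (cap 13, load 10): R4 — cost 10×4 = 40
  Shipping 218, fixed 456 → total 674.
  Any other capacity-feasible assignment to {P1, P2, P4} ships for at least 218.
Compare {P1, P2}: its best feasible assignment gives total 680.
Compare {P1, P3, P4}: its best feasible assignment gives total 701.
Every other set of open sites that can feasibly serve all demand totals ≥ 680 even under its best assignment. Minimum: 674.

674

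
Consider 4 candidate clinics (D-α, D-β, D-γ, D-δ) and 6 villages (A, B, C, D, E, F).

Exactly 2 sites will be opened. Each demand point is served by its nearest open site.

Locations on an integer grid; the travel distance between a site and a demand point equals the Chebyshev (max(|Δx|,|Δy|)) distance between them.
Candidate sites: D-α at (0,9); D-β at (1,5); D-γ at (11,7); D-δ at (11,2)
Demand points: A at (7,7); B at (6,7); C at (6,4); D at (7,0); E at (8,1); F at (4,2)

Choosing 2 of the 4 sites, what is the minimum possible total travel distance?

Open {D-β, D-δ}.
  A→D-δ 5, B→D-β 5, C→D-β 5, D→D-δ 4, E→D-δ 3, F→D-β 3  ⇒ total 25.
Compare {D-γ, D-δ}: total 28.
Compare {D-α, D-δ}: total 29.
No size-2 selection does better; minimum is 25.

25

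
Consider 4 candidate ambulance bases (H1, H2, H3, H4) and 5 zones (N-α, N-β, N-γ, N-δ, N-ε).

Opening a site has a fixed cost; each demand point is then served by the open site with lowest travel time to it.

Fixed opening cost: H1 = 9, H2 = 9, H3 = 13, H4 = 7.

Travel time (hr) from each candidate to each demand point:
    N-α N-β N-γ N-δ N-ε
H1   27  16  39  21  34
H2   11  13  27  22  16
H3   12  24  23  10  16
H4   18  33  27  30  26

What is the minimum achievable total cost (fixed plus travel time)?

95

Open {H2, H3}: assign each demand point to its cheapest open site.
  N-α→H2 11, N-β→H2 13, N-γ→H3 23, N-δ→H3 10, N-ε→H2 16
  travel time 73, fixed 22 → total 95.
Compare {H2}: travel time 89 + fixed 9 = 98.
Compare {H3}: travel time 85 + fixed 13 = 98.
Compare {H1, H3}: travel time 77 + fixed 22 = 99.
All other subsets cost ≥ 98. Minimum total cost: 95.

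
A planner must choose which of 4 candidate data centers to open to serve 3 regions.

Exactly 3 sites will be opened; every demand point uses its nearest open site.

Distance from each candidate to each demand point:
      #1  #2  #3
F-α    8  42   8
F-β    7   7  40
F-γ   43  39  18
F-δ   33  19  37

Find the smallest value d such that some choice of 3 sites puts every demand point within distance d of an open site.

8

Open {F-α, F-β, F-γ}.
  Farthest demand point is #3 at distance 8 (to F-α); all others are ≤ 8.
With {F-α, F-β, F-δ} the worst case is 8.
With {F-β, F-γ, F-δ} the worst case is 18.
No size-3 selection achieves below 8.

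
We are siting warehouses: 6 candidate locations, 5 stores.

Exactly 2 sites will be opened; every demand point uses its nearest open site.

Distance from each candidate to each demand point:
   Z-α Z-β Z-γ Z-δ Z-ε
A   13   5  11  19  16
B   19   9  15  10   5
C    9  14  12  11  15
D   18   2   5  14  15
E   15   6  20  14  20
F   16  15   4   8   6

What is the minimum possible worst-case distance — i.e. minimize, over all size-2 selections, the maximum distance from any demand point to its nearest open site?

Open {B, C}.
  Farthest demand point is Z-γ at distance 12 (to C); all others are ≤ 12.
With {A, B} the worst case is 13.
With {A, F} the worst case is 13.
No size-2 selection achieves below 12.

12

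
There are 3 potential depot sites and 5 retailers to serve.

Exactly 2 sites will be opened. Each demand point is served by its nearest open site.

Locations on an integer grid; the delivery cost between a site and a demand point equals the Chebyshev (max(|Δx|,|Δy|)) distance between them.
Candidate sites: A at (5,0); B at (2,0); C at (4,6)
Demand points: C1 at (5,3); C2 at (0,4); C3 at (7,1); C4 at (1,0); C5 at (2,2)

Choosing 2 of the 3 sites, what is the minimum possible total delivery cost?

Open {A, B}.
  C1→A 3, C2→B 4, C3→A 2, C4→B 1, C5→B 2  ⇒ total 12.
Compare {B, C}: total 15.
Compare {A, C}: total 16.

12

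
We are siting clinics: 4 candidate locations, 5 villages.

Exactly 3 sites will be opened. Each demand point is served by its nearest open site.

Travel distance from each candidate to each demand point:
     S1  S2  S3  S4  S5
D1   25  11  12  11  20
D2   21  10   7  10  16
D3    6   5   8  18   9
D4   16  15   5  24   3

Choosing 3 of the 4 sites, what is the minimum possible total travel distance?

Open {D2, D3, D4}.
  S1→D3 6, S2→D3 5, S3→D4 5, S4→D2 10, S5→D4 3  ⇒ total 29.
Compare {D1, D3, D4}: total 30.
Compare {D1, D2, D3}: total 37.
No size-3 selection does better; minimum is 29.

29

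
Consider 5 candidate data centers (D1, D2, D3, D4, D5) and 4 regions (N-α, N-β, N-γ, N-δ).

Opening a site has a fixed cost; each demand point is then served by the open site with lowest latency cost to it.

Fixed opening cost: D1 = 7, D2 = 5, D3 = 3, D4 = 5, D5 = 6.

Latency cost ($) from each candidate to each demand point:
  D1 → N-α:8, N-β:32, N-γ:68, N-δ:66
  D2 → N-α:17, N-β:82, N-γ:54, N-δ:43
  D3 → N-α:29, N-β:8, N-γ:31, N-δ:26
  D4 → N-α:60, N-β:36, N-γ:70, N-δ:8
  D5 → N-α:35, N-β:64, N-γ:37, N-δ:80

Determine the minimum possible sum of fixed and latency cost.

Open {D1, D3, D4}: assign each demand point to its cheapest open site.
  N-α→D1 8, N-β→D3 8, N-γ→D3 31, N-δ→D4 8
  latency cost 55, fixed 15 → total 70.
Compare {D1, D2, D3, D4}: latency cost 55 + fixed 20 = 75.
Compare {D1, D3, D4, D5}: latency cost 55 + fixed 21 = 76.
Compare {D2, D3, D4}: latency cost 64 + fixed 13 = 77.
All other subsets cost ≥ 75. Minimum total cost: 70.

70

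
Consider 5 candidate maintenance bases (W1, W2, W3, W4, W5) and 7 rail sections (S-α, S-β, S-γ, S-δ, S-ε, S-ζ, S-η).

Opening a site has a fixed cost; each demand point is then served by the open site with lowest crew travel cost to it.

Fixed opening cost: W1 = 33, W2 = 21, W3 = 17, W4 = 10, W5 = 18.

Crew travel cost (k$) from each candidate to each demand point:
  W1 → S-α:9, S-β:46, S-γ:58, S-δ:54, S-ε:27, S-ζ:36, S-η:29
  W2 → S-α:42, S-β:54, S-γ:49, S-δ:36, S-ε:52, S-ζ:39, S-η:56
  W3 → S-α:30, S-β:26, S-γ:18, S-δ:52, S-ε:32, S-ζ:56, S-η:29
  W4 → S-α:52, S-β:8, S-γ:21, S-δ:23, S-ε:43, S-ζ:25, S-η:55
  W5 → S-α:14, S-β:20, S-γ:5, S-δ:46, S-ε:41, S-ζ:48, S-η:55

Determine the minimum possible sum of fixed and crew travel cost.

Open {W3, W4, W5}: assign each demand point to its cheapest open site.
  S-α→W5 14, S-β→W4 8, S-γ→W5 5, S-δ→W4 23, S-ε→W3 32, S-ζ→W4 25, S-η→W3 29
  crew travel cost 136, fixed 45 → total 181.
Compare {W1, W4}: crew travel cost 142 + fixed 43 = 185.
Compare {W1, W4, W5}: crew travel cost 126 + fixed 61 = 187.
Compare {W3, W4}: crew travel cost 165 + fixed 27 = 192.
All other subsets cost ≥ 185. Minimum total cost: 181.

181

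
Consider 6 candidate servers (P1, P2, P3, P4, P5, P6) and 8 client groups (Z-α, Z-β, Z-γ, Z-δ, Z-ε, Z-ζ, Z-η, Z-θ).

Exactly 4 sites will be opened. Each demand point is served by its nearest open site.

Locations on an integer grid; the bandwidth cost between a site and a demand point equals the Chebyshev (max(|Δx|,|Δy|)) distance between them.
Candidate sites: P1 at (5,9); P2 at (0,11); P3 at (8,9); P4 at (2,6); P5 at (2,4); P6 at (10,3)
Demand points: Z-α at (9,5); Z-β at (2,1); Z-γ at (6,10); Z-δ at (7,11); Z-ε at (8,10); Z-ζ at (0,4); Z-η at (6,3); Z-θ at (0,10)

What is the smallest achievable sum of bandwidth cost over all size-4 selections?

Open {P2, P3, P5, P6}.
  Z-α→P6 2, Z-β→P5 3, Z-γ→P3 2, Z-δ→P3 2, Z-ε→P3 1, Z-ζ→P5 2, Z-η→P5 4, Z-θ→P2 1  ⇒ total 17.
Compare {P1, P2, P3, P5}: total 18.
Compare {P1, P2, P5, P6}: total 18.
No size-4 selection does better; minimum is 17.

17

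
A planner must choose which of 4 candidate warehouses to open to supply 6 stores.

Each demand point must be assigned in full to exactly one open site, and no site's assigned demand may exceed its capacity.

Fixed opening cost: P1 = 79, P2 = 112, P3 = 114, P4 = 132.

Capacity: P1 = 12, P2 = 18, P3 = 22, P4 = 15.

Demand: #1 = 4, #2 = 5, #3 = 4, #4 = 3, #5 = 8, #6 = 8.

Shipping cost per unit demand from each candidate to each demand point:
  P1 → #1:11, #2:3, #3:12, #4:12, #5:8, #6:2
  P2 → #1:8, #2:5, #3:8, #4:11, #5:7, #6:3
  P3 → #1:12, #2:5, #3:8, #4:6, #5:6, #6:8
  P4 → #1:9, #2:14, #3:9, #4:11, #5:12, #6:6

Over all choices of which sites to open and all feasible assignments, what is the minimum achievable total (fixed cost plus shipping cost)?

Open {P1, P3}; cheapest assignment that respects the capacities:
  P1 (cap 12, load 12): #1, #6 — cost 4×11 + 8×2 = 60
  P3 (cap 22, load 20): #2, #3, #4, #5 — cost 5×5 + 4×8 + 3×6 + 8×6 = 123
  Shipping 183, fixed 193 → total 376.
  Any other capacity-feasible assignment to {P1, P3} ships for at least 183.
Compare {P2, P3}: its best feasible assignment gives total 405.
Compare {P3, P4}: its best feasible assignment gives total 453.
Every other set of open sites that can feasibly serve all demand totals ≥ 405 even under its best assignment. Minimum: 376.

376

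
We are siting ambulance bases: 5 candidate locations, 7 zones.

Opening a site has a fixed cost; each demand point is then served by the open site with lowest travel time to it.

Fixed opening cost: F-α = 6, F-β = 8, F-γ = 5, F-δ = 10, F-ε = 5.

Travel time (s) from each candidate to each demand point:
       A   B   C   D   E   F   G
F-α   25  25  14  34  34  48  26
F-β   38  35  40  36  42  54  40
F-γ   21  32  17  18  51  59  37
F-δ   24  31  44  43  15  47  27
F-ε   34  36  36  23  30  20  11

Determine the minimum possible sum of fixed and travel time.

150

Open {F-α, F-γ, F-δ, F-ε}: assign each demand point to its cheapest open site.
  A→F-γ 21, B→F-α 25, C→F-α 14, D→F-γ 18, E→F-δ 15, F→F-ε 20, G→F-ε 11
  travel time 124, fixed 26 → total 150.
Compare {F-α, F-δ, F-ε}: travel time 132 + fixed 21 = 153.
Compare {F-γ, F-δ, F-ε}: travel time 133 + fixed 20 = 153.
Compare {F-α, F-γ, F-ε}: travel time 139 + fixed 16 = 155.
All other subsets cost ≥ 153. Minimum total cost: 150.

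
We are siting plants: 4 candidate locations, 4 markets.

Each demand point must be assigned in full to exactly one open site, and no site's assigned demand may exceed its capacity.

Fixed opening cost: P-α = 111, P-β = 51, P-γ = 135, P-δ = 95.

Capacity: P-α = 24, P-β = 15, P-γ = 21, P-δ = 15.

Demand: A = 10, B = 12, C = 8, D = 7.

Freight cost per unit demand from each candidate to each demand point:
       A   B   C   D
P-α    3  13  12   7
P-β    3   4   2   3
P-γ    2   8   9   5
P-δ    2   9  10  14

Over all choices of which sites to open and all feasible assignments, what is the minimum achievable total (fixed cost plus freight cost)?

Open {P-α, P-β}; cheapest assignment that respects the capacities:
  P-α (cap 24, load 22): A, B — cost 10×3 + 12×13 = 186
  P-β (cap 15, load 15): C, D — cost 8×2 + 7×3 = 37
  Shipping 223, fixed 162 → total 385.
  Any other capacity-feasible assignment to {P-α, P-β} ships for at least 223.
Compare {P-α, P-β, P-δ}: its best feasible assignment gives total 432.
Compare {P-β, P-γ, P-δ}: its best feasible assignment gives total 434.
Every other set of open sites that can feasibly serve all demand totals ≥ 432 even under its best assignment. Minimum: 385.

385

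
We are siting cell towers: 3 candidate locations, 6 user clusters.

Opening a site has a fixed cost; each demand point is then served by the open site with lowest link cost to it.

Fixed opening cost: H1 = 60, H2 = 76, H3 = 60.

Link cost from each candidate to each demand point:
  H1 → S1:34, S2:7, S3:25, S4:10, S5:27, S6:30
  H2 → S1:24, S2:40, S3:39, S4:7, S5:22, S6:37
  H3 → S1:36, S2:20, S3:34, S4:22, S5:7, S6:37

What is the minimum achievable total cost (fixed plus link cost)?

193

Open {H1}: assign each demand point to its cheapest open site.
  S1→H1 34, S2→H1 7, S3→H1 25, S4→H1 10, S5→H1 27, S6→H1 30
  link cost 133, fixed 60 → total 193.
Compare {H3}: link cost 156 + fixed 60 = 216.
Compare {H1, H3}: link cost 113 + fixed 120 = 233.
Compare {H2}: link cost 169 + fixed 76 = 245.
All other subsets cost ≥ 216. Minimum total cost: 193.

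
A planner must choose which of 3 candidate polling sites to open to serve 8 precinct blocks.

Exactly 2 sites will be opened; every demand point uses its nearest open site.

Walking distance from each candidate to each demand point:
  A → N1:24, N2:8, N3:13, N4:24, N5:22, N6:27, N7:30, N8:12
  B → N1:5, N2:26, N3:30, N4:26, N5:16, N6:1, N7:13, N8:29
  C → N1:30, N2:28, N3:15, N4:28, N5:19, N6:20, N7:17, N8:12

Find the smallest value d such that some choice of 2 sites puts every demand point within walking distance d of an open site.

Open {A, B}.
  Farthest demand point is N4 at walking distance 24 (to A); all others are ≤ 24.
With {A, C} the worst case is 24.
With {B, C} the worst case is 26.
No size-2 selection achieves below 24.

24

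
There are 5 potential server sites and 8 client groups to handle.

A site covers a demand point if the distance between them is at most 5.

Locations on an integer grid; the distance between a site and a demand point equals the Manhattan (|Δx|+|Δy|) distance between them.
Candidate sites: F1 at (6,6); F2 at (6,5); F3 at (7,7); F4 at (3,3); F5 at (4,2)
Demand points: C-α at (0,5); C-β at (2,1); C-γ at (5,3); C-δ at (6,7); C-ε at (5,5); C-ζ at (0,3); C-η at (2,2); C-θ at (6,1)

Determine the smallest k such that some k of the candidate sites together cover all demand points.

2

Coverage sets (demand points within 5 of each site):
  F1: {C-γ, C-δ, C-ε, C-θ}
  F2: {C-γ, C-δ, C-ε, C-θ}
  F3: {C-δ, C-ε}
  F4: {C-α, C-β, C-γ, C-ε, C-ζ, C-η, C-θ}
  F5: {C-β, C-γ, C-ε, C-ζ, C-η, C-θ}
No single site covers all 8 demand points.
But {F1, F4} covers everything, so the minimum is 2.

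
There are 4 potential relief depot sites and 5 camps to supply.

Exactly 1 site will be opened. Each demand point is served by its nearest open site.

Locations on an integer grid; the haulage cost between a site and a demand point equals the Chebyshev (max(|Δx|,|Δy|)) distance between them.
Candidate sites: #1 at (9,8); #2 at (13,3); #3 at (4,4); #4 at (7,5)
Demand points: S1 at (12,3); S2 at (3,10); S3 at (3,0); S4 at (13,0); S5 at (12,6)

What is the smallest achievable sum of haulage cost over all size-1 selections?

26

Open {#4}.
  S1→#4 5, S2→#4 5, S3→#4 5, S4→#4 6, S5→#4 5  ⇒ total 26.
Compare {#2}: total 27.
Compare {#1}: total 30.
No size-1 selection does better; minimum is 26.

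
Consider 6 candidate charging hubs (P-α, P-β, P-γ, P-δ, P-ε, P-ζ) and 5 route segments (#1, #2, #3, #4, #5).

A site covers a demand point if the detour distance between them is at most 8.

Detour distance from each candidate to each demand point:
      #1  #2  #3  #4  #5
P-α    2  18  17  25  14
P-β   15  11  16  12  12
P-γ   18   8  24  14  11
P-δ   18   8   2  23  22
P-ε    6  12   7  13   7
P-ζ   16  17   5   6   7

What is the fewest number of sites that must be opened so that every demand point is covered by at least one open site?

3

Coverage sets (demand points within 8 of each site):
  P-α: {#1}
  P-β: {}
  P-γ: {#2}
  P-δ: {#2, #3}
  P-ε: {#1, #3, #5}
  P-ζ: {#3, #4, #5}
No 2 sites suffice: every size-2 union leaves at least one demand point uncovered.
But {P-α, P-γ, P-ζ} covers everything, so the minimum is 3.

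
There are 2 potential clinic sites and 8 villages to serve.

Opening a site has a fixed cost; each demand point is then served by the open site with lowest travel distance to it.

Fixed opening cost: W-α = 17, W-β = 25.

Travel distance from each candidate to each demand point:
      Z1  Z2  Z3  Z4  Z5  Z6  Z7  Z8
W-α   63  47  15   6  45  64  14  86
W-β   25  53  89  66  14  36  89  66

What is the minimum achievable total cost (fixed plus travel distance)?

Open {W-α, W-β}: assign each demand point to its cheapest open site.
  Z1→W-β 25, Z2→W-α 47, Z3→W-α 15, Z4→W-α 6, Z5→W-β 14, Z6→W-β 36, Z7→W-α 14, Z8→W-β 66
  travel distance 223, fixed 42 → total 265.
Compare {W-α}: travel distance 340 + fixed 17 = 357.
Compare {W-β}: travel distance 438 + fixed 25 = 463.

265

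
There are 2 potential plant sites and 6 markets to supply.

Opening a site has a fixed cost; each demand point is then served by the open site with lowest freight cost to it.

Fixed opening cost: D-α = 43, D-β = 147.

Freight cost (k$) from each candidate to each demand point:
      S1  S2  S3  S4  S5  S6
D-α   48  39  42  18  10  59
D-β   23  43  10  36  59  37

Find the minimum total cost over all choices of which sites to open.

Open {D-α}: assign each demand point to its cheapest open site.
  S1→D-α 48, S2→D-α 39, S3→D-α 42, S4→D-α 18, S5→D-α 10, S6→D-α 59
  freight cost 216, fixed 43 → total 259.
Compare {D-α, D-β}: freight cost 137 + fixed 190 = 327.
Compare {D-β}: freight cost 208 + fixed 147 = 355.

259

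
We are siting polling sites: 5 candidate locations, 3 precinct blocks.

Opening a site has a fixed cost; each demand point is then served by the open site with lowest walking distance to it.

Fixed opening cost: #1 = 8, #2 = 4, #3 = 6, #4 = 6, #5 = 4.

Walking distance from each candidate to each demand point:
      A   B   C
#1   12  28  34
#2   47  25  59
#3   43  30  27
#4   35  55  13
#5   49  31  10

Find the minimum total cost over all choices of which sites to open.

Open {#1, #5}: assign each demand point to its cheapest open site.
  A→#1 12, B→#1 28, C→#5 10
  walking distance 50, fixed 12 → total 62.
Compare {#1, #2, #5}: walking distance 47 + fixed 16 = 63.
Compare {#1, #4}: walking distance 53 + fixed 14 = 67.
Compare {#1, #2, #4}: walking distance 50 + fixed 18 = 68.
All other subsets cost ≥ 63. Minimum total cost: 62.

62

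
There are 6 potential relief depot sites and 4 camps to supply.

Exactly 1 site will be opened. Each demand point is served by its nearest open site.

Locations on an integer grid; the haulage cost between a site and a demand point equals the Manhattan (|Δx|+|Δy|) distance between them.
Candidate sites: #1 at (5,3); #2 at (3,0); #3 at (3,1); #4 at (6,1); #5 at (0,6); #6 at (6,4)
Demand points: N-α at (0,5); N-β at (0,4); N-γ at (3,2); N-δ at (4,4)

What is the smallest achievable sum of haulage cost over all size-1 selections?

Open {#5}.
  N-α→#5 1, N-β→#5 2, N-γ→#5 7, N-δ→#5 6  ⇒ total 16.
Compare {#1}: total 18.
Compare {#3}: total 18.
No size-1 selection does better; minimum is 16.

16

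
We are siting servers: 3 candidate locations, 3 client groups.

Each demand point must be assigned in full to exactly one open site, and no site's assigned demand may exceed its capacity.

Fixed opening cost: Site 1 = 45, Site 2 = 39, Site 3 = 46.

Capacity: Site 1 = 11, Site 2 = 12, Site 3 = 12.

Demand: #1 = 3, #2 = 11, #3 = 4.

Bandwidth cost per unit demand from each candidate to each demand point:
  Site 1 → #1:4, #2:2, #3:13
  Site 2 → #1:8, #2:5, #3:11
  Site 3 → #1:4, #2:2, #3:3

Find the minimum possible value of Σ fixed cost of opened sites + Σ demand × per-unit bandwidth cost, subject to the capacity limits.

137

Open {Site 1, Site 3}; cheapest assignment that respects the capacities:
  Site 1 (cap 11, load 11): #2 — cost 11×2 = 22
  Site 3 (cap 12, load 7): #1, #3 — cost 3×4 + 4×3 = 24
  Shipping 46, fixed 91 → total 137.
  Any other capacity-feasible assignment to {Site 1, Site 3} ships for at least 46.
Compare {Site 2, Site 3}: its best feasible assignment gives total 164.
Compare {Site 1, Site 2}: its best feasible assignment gives total 174.
Every other set of open sites that can feasibly serve all demand totals ≥ 164 even under its best assignment. Minimum: 137.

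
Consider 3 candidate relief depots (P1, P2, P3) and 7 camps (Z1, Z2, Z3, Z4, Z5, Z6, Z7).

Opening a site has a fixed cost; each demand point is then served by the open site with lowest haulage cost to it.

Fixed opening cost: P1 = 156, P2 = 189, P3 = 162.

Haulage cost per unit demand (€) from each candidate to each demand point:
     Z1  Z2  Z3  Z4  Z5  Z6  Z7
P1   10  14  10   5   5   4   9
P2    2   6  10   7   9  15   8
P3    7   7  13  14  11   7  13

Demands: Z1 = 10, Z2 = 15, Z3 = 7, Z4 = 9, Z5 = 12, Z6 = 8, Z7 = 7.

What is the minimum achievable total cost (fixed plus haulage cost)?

Open {P2}: assign each demand point to its cheapest open site.
  Z1→P2 10×2=20, Z2→P2 15×6=90, Z3→P2 7×10=70, Z4→P2 9×7=63, Z5→P2 12×9=108, Z6→P2 8×15=120, Z7→P2 7×8=56
  haulage cost 527, fixed 189 → total 716.
Compare {P1, P2}: haulage cost 373 + fixed 345 = 718.
Compare {P1}: haulage cost 580 + fixed 156 = 736.
Compare {P1, P3}: haulage cost 445 + fixed 318 = 763.
All other subsets cost ≥ 718. Minimum total cost: 716.

716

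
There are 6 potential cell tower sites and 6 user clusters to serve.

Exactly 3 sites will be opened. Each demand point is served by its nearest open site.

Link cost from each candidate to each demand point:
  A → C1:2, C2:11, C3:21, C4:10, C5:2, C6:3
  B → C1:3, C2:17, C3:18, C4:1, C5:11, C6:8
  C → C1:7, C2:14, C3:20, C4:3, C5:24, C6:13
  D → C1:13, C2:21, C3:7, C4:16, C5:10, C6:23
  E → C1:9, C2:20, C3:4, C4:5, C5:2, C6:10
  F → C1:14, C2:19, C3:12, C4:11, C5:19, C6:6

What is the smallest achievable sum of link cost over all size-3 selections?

23

Open {A, B, E}.
  C1→A 2, C2→A 11, C3→E 4, C4→B 1, C5→A 2, C6→A 3  ⇒ total 23.
Compare {A, C, E}: total 25.
Compare {A, B, D}: total 26.
No size-3 selection does better; minimum is 23.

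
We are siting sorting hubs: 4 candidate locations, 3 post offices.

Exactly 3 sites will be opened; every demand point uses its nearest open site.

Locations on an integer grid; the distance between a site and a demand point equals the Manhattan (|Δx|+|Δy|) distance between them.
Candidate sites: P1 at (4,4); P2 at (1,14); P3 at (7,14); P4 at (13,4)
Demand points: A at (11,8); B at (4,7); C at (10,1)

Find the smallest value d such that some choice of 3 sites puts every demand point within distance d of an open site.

6

Open {P1, P2, P4}.
  Farthest demand point is A at distance 6 (to P4); all others are ≤ 6.
With {P1, P3, P4} the worst case is 6.
With {P1, P2, P3} the worst case is 10.
No size-3 selection achieves below 6.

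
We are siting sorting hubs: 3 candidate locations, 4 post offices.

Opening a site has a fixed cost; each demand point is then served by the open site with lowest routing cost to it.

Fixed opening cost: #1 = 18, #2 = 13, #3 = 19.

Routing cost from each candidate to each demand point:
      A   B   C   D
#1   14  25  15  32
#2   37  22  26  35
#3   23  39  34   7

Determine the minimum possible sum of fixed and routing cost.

98

Open {#1, #3}: assign each demand point to its cheapest open site.
  A→#1 14, B→#1 25, C→#1 15, D→#3 7
  routing cost 61, fixed 37 → total 98.
Compare {#1}: routing cost 86 + fixed 18 = 104.
Compare {#1, #2, #3}: routing cost 58 + fixed 50 = 108.
Compare {#2, #3}: routing cost 78 + fixed 32 = 110.
All other subsets cost ≥ 104. Minimum total cost: 98.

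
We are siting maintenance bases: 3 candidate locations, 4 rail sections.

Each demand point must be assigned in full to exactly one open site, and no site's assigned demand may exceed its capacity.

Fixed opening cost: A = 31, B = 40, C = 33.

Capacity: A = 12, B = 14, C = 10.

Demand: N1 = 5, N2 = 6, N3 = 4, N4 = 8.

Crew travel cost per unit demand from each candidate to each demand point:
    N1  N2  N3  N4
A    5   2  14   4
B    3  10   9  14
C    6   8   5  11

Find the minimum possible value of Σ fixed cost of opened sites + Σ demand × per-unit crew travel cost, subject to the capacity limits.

Open {A, B, C}; cheapest assignment that respects the capacities:
  A (cap 12, load 8): N4 — cost 8×4 = 32
  B (cap 14, load 5): N1 — cost 5×3 = 15
  C (cap 10, load 10): N2, N3 — cost 6×8 + 4×5 = 68
  Shipping 115, fixed 104 → total 219.
  Any other capacity-feasible assignment to {A, B, C} ships for at least 115.
Compare {A, B}: its best feasible assignment gives total 234.
Compare {B, C}: its best feasible assignment gives total 268.
Every other set of open sites that can feasibly serve all demand totals ≥ 234 even under its best assignment. Minimum: 219.

219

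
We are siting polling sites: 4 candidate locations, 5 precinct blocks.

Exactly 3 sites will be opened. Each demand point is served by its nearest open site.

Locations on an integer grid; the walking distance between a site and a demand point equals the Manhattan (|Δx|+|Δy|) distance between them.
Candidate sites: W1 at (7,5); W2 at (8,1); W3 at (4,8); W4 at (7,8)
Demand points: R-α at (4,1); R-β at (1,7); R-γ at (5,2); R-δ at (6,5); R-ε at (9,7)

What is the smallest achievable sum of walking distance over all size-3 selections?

17

Open {W1, W2, W3}.
  R-α→W2 4, R-β→W3 4, R-γ→W2 4, R-δ→W1 1, R-ε→W1 4  ⇒ total 17.
Compare {W1, W2, W4}: total 19.
Compare {W2, W3, W4}: total 19.
No size-3 selection does better; minimum is 17.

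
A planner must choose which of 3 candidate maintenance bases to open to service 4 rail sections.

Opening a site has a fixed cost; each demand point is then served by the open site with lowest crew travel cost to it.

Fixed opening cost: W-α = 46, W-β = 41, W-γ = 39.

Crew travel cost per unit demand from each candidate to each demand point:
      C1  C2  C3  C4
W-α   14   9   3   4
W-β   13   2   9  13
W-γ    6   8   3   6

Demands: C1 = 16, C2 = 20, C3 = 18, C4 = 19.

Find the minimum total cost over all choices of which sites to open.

Open {W-β, W-γ}: assign each demand point to its cheapest open site.
  C1→W-γ 16×6=96, C2→W-β 20×2=40, C3→W-γ 18×3=54, C4→W-γ 19×6=114
  crew travel cost 304, fixed 80 → total 384.
Compare {W-α, W-β, W-γ}: crew travel cost 266 + fixed 126 = 392.
Compare {W-γ}: crew travel cost 424 + fixed 39 = 463.
Compare {W-α, W-β}: crew travel cost 378 + fixed 87 = 465.
All other subsets cost ≥ 392. Minimum total cost: 384.

384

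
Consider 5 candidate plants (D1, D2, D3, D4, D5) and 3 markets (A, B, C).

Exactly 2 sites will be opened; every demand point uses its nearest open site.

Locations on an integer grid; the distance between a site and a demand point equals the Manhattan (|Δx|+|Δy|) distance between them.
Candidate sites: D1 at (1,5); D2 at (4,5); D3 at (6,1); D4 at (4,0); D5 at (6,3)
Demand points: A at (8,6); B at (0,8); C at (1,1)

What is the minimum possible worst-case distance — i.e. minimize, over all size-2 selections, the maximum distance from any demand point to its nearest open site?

Open {D1, D2}.
  Farthest demand point is A at distance 5 (to D2); all others are ≤ 5.
With {D1, D5} the worst case is 5.
With {D1, D3} the worst case is 7.
No size-2 selection achieves below 5.

5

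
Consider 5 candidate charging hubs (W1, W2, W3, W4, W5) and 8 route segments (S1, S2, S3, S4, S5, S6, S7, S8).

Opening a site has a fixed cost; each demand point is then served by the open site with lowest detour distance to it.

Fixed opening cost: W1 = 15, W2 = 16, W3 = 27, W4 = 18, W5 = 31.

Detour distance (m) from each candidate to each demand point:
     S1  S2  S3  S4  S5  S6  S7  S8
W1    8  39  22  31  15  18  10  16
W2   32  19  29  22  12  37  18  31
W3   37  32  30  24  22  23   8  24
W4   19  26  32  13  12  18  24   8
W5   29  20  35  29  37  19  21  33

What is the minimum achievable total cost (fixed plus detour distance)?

Open {W1, W4}: assign each demand point to its cheapest open site.
  S1→W1 8, S2→W4 26, S3→W1 22, S4→W4 13, S5→W4 12, S6→W1 18, S7→W1 10, S8→W4 8
  detour distance 117, fixed 33 → total 150.
Compare {W1, W2}: detour distance 127 + fixed 31 = 158.
Compare {W1, W2, W4}: detour distance 110 + fixed 49 = 159.
Compare {W4}: detour distance 152 + fixed 18 = 170.
All other subsets cost ≥ 158. Minimum total cost: 150.

150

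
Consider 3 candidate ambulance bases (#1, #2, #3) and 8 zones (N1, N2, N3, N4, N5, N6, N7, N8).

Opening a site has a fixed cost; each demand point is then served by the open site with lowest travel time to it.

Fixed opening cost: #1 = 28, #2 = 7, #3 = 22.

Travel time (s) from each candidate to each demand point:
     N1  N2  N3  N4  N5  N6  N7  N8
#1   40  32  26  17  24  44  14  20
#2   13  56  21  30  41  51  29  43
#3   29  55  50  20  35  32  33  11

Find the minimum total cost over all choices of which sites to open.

Open {#1, #2}: assign each demand point to its cheapest open site.
  N1→#2 13, N2→#1 32, N3→#2 21, N4→#1 17, N5→#1 24, N6→#1 44, N7→#1 14, N8→#1 20
  travel time 185, fixed 35 → total 220.
Compare {#1, #2, #3}: travel time 164 + fixed 57 = 221.
Compare {#1, #3}: travel time 185 + fixed 50 = 235.
Compare {#1}: travel time 217 + fixed 28 = 245.
All other subsets cost ≥ 221. Minimum total cost: 220.

220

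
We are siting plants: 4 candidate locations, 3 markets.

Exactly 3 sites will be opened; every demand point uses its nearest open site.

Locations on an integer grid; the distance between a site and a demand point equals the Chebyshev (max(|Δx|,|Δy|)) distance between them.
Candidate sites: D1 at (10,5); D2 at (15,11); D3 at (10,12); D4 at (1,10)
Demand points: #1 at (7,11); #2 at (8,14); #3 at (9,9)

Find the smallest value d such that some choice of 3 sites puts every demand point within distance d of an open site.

Open {D1, D2, D3}.
  Farthest demand point is #1 at distance 3 (to D3); all others are ≤ 3.
With {D1, D3, D4} the worst case is 3.
With {D2, D3, D4} the worst case is 3.
No size-3 selection achieves below 3.

3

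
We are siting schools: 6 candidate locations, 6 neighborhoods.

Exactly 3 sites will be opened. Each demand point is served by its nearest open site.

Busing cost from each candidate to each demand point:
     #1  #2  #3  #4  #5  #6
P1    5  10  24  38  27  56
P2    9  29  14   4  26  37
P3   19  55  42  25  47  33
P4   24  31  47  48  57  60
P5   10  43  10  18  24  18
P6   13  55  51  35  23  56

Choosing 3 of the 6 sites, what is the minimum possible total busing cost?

Open {P1, P2, P5}.
  #1→P1 5, #2→P1 10, #3→P5 10, #4→P2 4, #5→P5 24, #6→P5 18  ⇒ total 71.
Compare {P1, P5, P6}: total 84.
Compare {P1, P3, P5}: total 85.
No size-3 selection does better; minimum is 71.

71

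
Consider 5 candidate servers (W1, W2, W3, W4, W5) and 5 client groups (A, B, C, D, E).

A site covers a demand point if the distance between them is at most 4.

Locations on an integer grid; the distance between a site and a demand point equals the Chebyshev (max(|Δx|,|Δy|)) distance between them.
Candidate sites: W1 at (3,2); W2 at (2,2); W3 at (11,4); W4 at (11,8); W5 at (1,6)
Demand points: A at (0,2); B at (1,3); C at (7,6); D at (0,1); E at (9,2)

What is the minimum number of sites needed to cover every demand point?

2

Coverage sets (demand points within 4 of each site):
  W1: {A, B, C, D}
  W2: {A, B, D}
  W3: {C, E}
  W4: {C}
  W5: {A, B}
No single site covers all 5 demand points.
But {W1, W3} covers everything, so the minimum is 2.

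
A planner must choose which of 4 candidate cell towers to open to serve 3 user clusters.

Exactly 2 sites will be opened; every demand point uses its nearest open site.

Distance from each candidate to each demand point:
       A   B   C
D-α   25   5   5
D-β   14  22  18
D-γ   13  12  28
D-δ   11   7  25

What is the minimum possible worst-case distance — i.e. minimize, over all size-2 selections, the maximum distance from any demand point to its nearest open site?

11

Open {D-α, D-δ}.
  Farthest demand point is A at distance 11 (to D-δ); all others are ≤ 11.
With {D-α, D-γ} the worst case is 13.
With {D-α, D-β} the worst case is 14.
No size-2 selection achieves below 11.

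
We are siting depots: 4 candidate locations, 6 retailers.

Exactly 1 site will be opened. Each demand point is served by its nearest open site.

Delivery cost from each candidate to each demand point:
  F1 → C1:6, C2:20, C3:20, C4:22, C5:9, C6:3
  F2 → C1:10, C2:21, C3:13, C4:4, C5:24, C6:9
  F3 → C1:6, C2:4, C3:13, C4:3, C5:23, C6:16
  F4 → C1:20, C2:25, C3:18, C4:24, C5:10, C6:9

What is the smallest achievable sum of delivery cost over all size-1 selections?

65

Open {F3}.
  C1→F3 6, C2→F3 4, C3→F3 13, C4→F3 3, C5→F3 23, C6→F3 16  ⇒ total 65.
Compare {F1}: total 80.
Compare {F2}: total 81.
No size-1 selection does better; minimum is 65.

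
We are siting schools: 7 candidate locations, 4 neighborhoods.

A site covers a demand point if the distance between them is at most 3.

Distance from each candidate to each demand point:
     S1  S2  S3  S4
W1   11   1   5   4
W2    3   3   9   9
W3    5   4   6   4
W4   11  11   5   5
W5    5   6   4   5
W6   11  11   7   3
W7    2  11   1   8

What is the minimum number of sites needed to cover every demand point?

Coverage sets (demand points within 3 of each site):
  W1: {S2}
  W2: {S1, S2}
  W3: {}
  W4: {}
  W5: {}
  W6: {S4}
  W7: {S1, S3}
No 2 sites suffice: every size-2 union leaves at least one demand point uncovered.
But {W1, W6, W7} covers everything, so the minimum is 3.

3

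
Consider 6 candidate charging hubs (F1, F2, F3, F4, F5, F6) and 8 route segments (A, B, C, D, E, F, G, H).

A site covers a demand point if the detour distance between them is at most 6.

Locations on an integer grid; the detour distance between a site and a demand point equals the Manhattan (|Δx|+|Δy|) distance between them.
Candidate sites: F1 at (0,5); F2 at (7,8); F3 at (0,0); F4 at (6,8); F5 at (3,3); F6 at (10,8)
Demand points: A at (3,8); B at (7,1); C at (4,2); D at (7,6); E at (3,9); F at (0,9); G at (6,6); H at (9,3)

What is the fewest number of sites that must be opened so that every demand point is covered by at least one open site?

3

Coverage sets (demand points within 6 of each site):
  F1: {A, F}
  F2: {A, D, E, G}
  F3: {C}
  F4: {A, D, E, G}
  F5: {A, B, C, E, G, H}
  F6: {D, G, H}
No 2 sites suffice: every size-2 union leaves at least one demand point uncovered.
But {F1, F2, F5} covers everything, so the minimum is 3.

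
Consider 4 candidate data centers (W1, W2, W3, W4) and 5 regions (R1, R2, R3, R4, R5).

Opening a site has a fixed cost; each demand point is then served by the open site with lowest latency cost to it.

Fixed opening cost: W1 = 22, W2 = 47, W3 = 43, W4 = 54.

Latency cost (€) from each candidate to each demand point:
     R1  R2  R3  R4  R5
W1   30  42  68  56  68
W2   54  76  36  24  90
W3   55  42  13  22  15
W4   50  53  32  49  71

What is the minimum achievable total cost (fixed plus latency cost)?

Open {W1, W3}: assign each demand point to its cheapest open site.
  R1→W1 30, R2→W1 42, R3→W3 13, R4→W3 22, R5→W3 15
  latency cost 122, fixed 65 → total 187.
Compare {W3}: latency cost 147 + fixed 43 = 190.
Compare {W1, W2, W3}: latency cost 122 + fixed 112 = 234.
Compare {W2, W3}: latency cost 146 + fixed 90 = 236.
All other subsets cost ≥ 190. Minimum total cost: 187.

187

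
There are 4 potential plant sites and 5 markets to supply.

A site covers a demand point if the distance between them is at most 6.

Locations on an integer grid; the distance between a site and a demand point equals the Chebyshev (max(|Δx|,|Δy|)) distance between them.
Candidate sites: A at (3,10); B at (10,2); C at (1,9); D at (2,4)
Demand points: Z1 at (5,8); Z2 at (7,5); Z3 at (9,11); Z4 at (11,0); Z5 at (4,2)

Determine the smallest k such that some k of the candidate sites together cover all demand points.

2

Coverage sets (demand points within 6 of each site):
  A: {Z1, Z2, Z3}
  B: {Z1, Z2, Z4, Z5}
  C: {Z1, Z2}
  D: {Z1, Z2, Z5}
No single site covers all 5 demand points.
But {A, B} covers everything, so the minimum is 2.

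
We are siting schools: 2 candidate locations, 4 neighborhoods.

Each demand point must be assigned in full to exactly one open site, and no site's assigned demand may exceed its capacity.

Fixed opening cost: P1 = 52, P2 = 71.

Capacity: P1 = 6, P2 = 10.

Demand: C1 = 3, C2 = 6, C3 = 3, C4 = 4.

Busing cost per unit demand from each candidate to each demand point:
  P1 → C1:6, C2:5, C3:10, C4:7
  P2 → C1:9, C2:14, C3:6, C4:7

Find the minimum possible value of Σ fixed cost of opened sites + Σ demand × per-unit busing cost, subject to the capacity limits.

Open {P1, P2}; cheapest assignment that respects the capacities:
  P1 (cap 6, load 6): C2 — cost 6×5 = 30
  P2 (cap 10, load 10): C1, C3, C4 — cost 3×9 + 3×6 + 4×7 = 73
  Shipping 103, fixed 123 → total 226.
  Any other capacity-feasible assignment to {P1, P2} ships for at least 103.
Total demand is 16 and no other set of sites has combined capacity ≥ 16, so {P1, P2} is the only feasible choice of open sites. Minimum: 226.

226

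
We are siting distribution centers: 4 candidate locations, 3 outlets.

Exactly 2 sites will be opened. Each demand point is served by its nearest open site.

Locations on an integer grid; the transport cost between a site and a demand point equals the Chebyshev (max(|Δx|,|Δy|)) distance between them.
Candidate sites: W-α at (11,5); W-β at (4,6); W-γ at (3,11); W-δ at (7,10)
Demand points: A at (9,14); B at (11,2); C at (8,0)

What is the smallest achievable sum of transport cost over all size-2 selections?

12

Open {W-α, W-δ}.
  A→W-δ 4, B→W-α 3, C→W-α 5  ⇒ total 12.
Compare {W-α, W-γ}: total 14.
Compare {W-α, W-β}: total 16.
No size-2 selection does better; minimum is 12.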